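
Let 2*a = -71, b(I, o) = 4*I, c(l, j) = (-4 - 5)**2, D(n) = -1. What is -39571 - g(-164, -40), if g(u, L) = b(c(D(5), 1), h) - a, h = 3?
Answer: -79861/2 ≈ -39931.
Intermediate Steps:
c(l, j) = 81 (c(l, j) = (-9)**2 = 81)
a = -71/2 (a = (1/2)*(-71) = -71/2 ≈ -35.500)
g(u, L) = 719/2 (g(u, L) = 4*81 - 1*(-71/2) = 324 + 71/2 = 719/2)
-39571 - g(-164, -40) = -39571 - 1*719/2 = -39571 - 719/2 = -79861/2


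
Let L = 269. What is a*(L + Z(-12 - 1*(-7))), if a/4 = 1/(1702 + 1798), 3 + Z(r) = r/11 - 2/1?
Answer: 2899/9625 ≈ 0.30119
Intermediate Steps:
Z(r) = -5 + r/11 (Z(r) = -3 + (r/11 - 2/1) = -3 + (r*(1/11) - 2*1) = -3 + (r/11 - 2) = -3 + (-2 + r/11) = -5 + r/11)
a = 1/875 (a = 4/(1702 + 1798) = 4/3500 = 4*(1/3500) = 1/875 ≈ 0.0011429)
a*(L + Z(-12 - 1*(-7))) = (269 + (-5 + (-12 - 1*(-7))/11))/875 = (269 + (-5 + (-12 + 7)/11))/875 = (269 + (-5 + (1/11)*(-5)))/875 = (269 + (-5 - 5/11))/875 = (269 - 60/11)/875 = (1/875)*(2899/11) = 2899/9625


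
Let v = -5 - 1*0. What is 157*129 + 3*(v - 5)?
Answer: 20223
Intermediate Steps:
v = -5 (v = -5 + 0 = -5)
157*129 + 3*(v - 5) = 157*129 + 3*(-5 - 5) = 20253 + 3*(-10) = 20253 - 30 = 20223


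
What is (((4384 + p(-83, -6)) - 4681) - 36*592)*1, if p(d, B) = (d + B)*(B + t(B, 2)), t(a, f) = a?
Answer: -20541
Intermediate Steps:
p(d, B) = 2*B*(B + d) (p(d, B) = (d + B)*(B + B) = (B + d)*(2*B) = 2*B*(B + d))
(((4384 + p(-83, -6)) - 4681) - 36*592)*1 = (((4384 + 2*(-6)*(-6 - 83)) - 4681) - 36*592)*1 = (((4384 + 2*(-6)*(-89)) - 4681) - 1*21312)*1 = (((4384 + 1068) - 4681) - 21312)*1 = ((5452 - 4681) - 21312)*1 = (771 - 21312)*1 = -20541*1 = -20541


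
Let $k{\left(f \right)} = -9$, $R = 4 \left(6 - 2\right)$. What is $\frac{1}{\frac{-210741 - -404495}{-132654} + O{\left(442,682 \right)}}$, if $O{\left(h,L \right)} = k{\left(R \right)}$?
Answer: $- \frac{66327}{693820} \approx -0.095597$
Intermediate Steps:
$R = 16$ ($R = 4 \cdot 4 = 16$)
$O{\left(h,L \right)} = -9$
$\frac{1}{\frac{-210741 - -404495}{-132654} + O{\left(442,682 \right)}} = \frac{1}{\frac{-210741 - -404495}{-132654} - 9} = \frac{1}{\left(-210741 + 404495\right) \left(- \frac{1}{132654}\right) - 9} = \frac{1}{193754 \left(- \frac{1}{132654}\right) - 9} = \frac{1}{- \frac{96877}{66327} - 9} = \frac{1}{- \frac{693820}{66327}} = - \frac{66327}{693820}$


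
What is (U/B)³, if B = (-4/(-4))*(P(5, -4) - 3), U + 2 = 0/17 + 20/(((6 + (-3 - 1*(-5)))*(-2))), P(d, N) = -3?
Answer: 2197/13824 ≈ 0.15893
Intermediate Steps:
U = -13/4 (U = -2 + (0/17 + 20/(((6 + (-3 - 1*(-5)))*(-2)))) = -2 + (0*(1/17) + 20/(((6 + (-3 + 5))*(-2)))) = -2 + (0 + 20/(((6 + 2)*(-2)))) = -2 + (0 + 20/((8*(-2)))) = -2 + (0 + 20/(-16)) = -2 + (0 + 20*(-1/16)) = -2 + (0 - 5/4) = -2 - 5/4 = -13/4 ≈ -3.2500)
B = -6 (B = (-4/(-4))*(-3 - 3) = -4*(-¼)*(-6) = 1*(-6) = -6)
(U/B)³ = (-13/4/(-6))³ = (-13/4*(-⅙))³ = (13/24)³ = 2197/13824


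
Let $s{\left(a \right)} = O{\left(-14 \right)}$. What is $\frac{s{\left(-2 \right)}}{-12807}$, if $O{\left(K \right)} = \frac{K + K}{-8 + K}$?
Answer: $- \frac{14}{140877} \approx -9.9377 \cdot 10^{-5}$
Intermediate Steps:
$O{\left(K \right)} = \frac{2 K}{-8 + K}$
$s{\left(a \right)} = \frac{14}{11}$ ($s{\left(a \right)} = 2 \left(-14\right) \frac{1}{-8 - 14} = 2 \left(-14\right) \frac{1}{-22} = 2 \left(-14\right) \left(- \frac{1}{22}\right) = \frac{14}{11}$)
$\frac{s{\left(-2 \right)}}{-12807} = \frac{14}{11 \left(-12807\right)} = \frac{14}{11} \left(- \frac{1}{12807}\right) = - \frac{14}{140877}$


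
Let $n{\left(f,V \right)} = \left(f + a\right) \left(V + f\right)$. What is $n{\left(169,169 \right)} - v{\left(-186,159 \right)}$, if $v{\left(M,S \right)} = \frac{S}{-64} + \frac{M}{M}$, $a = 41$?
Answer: $\frac{4542815}{64} \approx 70982.0$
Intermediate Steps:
$n{\left(f,V \right)} = \left(41 + f\right) \left(V + f\right)$ ($n{\left(f,V \right)} = \left(f + 41\right) \left(V + f\right) = \left(41 + f\right) \left(V + f\right)$)
$v{\left(M,S \right)} = 1 - \frac{S}{64}$ ($v{\left(M,S \right)} = S \left(- \frac{1}{64}\right) + 1 = - \frac{S}{64} + 1 = 1 - \frac{S}{64}$)
$n{\left(169,169 \right)} - v{\left(-186,159 \right)} = \left(169^{2} + 41 \cdot 169 + 41 \cdot 169 + 169 \cdot 169\right) - \left(1 - \frac{159}{64}\right) = \left(28561 + 6929 + 6929 + 28561\right) - \left(1 - \frac{159}{64}\right) = 70980 - - \frac{95}{64} = 70980 + \frac{95}{64} = \frac{4542815}{64}$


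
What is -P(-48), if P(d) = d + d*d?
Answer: -2256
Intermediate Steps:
P(d) = d + d²
-P(-48) = -(-48)*(1 - 48) = -(-48)*(-47) = -1*2256 = -2256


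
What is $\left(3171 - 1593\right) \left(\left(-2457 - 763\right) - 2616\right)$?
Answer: $-9209208$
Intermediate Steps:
$\left(3171 - 1593\right) \left(\left(-2457 - 763\right) - 2616\right) = 1578 \left(-3220 - 2616\right) = 1578 \left(-5836\right) = -9209208$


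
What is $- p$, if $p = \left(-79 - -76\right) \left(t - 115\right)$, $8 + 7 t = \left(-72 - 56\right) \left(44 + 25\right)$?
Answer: $- \frac{28935}{7} \approx -4133.6$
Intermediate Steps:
$t = - \frac{8840}{7}$ ($t = - \frac{8}{7} + \frac{\left(-72 - 56\right) \left(44 + 25\right)}{7} = - \frac{8}{7} + \frac{\left(-128\right) 69}{7} = - \frac{8}{7} + \frac{1}{7} \left(-8832\right) = - \frac{8}{7} - \frac{8832}{7} = - \frac{8840}{7} \approx -1262.9$)
$p = \frac{28935}{7}$ ($p = \left(-79 - -76\right) \left(- \frac{8840}{7} - 115\right) = \left(-79 + 76\right) \left(- \frac{9645}{7}\right) = \left(-3\right) \left(- \frac{9645}{7}\right) = \frac{28935}{7} \approx 4133.6$)
$- p = \left(-1\right) \frac{28935}{7} = - \frac{28935}{7}$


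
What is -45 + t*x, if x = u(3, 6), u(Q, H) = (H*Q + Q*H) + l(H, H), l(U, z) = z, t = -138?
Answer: -5841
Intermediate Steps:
u(Q, H) = H + 2*H*Q (u(Q, H) = (H*Q + Q*H) + H = (H*Q + H*Q) + H = 2*H*Q + H = H + 2*H*Q)
x = 42 (x = 6*(1 + 2*3) = 6*(1 + 6) = 6*7 = 42)
-45 + t*x = -45 - 138*42 = -45 - 5796 = -5841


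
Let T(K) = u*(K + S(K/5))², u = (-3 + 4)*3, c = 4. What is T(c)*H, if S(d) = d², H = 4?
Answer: 161472/625 ≈ 258.35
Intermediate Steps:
u = 3 (u = 1*3 = 3)
T(K) = 3*(K + K²/25)² (T(K) = 3*(K + (K/5)²)² = 3*(K + K²/25)²)
T(c)*H = ((3/625)*4²*(25 + 4)²)*4 = ((3/625)*16*29²)*4 = ((3/625)*16*841)*4 = (40368/625)*4 = 161472/625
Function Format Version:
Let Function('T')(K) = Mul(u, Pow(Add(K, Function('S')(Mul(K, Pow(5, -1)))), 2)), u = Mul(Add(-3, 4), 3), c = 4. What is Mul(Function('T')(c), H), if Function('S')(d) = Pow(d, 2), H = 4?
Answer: Rational(161472, 625) ≈ 258.35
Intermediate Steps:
u = 3 (u = Mul(1, 3) = 3)
Function('T')(K) = Mul(3, Pow(Add(K, Mul(Rational(1, 25), Pow(K, 2))), 2)) (Function('T')(K) = Mul(3, Pow(Add(K, Pow(Mul(K, Pow(5, -1)), 2)), 2)) = Mul(3, Pow(Add(K, Pow(Mul(K, Rational(1, 5)), 2)), 2)) = Mul(3, Pow(Add(K, Pow(Mul(Rational(1, 5), K), 2)), 2)) = Mul(3, Pow(Add(K, Mul(Rational(1, 25), Pow(K, 2))), 2)))
Mul(Function('T')(c), H) = Mul(Mul(Rational(3, 625), Pow(4, 2), Pow(Add(25, 4), 2)), 4) = Mul(Mul(Rational(3, 625), 16, Pow(29, 2)), 4) = Mul(Mul(Rational(3, 625), 16, 841), 4) = Mul(Rational(40368, 625), 4) = Rational(161472, 625)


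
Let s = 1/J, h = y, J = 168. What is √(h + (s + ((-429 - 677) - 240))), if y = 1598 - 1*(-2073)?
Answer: √16405242/84 ≈ 48.218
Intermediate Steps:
y = 3671 (y = 1598 + 2073 = 3671)
h = 3671
s = 1/168 ≈ 0.0059524
√(h + (s + ((-429 - 677) - 240))) = √(3671 + (1/168 + ((-429 - 677) - 240))) = √(3671 + (1/168 + (-1106 - 240))) = √(3671 + (1/168 - 1346)) = √(3671 - 226127/168) = √(390601/168) = √16405242/84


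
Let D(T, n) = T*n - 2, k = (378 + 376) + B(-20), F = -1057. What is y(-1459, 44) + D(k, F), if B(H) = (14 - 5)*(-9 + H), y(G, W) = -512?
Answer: -521615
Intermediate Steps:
B(H) = -81 + 9*H (B(H) = 9*(-9 + H) = -81 + 9*H)
k = 493 (k = (378 + 376) + (-81 + 9*(-20)) = 754 + (-81 - 180) = 754 - 261 = 493)
D(T, n) = -2 + T*n
y(-1459, 44) + D(k, F) = -512 + (-2 + 493*(-1057)) = -512 + (-2 - 521101) = -512 - 521103 = -521615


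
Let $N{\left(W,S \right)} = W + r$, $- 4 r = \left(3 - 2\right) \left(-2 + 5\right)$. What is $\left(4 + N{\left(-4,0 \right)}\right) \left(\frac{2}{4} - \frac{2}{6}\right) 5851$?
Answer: $- \frac{5851}{8} \approx -731.38$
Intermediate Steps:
$r = - \frac{3}{4}$ ($r = - \frac{\left(3 - 2\right) \left(-2 + 5\right)}{4} = - \frac{1 \cdot 3}{4} = \left(- \frac{1}{4}\right) 3 = - \frac{3}{4} \approx -0.75$)
$N{\left(W,S \right)} = - \frac{3}{4} + W$ ($N{\left(W,S \right)} = W - \frac{3}{4} = - \frac{3}{4} + W$)
$\left(4 + N{\left(-4,0 \right)}\right) \left(\frac{2}{4} - \frac{2}{6}\right) 5851 = \left(4 - \frac{19}{4}\right) \left(\frac{2}{4} - \frac{2}{6}\right) 5851 = \left(4 - \frac{19}{4}\right) \left(2 \cdot \frac{1}{4} - \frac{1}{3}\right) 5851 = - \frac{3 \left(\frac{1}{2} - \frac{1}{3}\right)}{4} \cdot 5851 = \left(- \frac{3}{4}\right) \frac{1}{6} \cdot 5851 = \left(- \frac{1}{8}\right) 5851 = - \frac{5851}{8}$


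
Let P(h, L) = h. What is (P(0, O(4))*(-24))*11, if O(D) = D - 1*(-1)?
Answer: 0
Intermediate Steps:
O(D) = 1 + D (O(D) = D + 1 = 1 + D)
(P(0, O(4))*(-24))*11 = (0*(-24))*11 = 0*11 = 0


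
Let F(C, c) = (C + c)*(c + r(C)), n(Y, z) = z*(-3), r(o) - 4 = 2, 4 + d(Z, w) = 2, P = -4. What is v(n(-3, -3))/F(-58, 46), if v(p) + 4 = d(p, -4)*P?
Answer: -1/156 ≈ -0.0064103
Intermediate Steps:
d(Z, w) = -2 (d(Z, w) = -4 + 2 = -2)
r(o) = 6 (r(o) = 4 + 2 = 6)
n(Y, z) = -3*z
v(p) = 4 (v(p) = -4 - 2*(-4) = -4 + 8 = 4)
F(C, c) = (6 + c)*(C + c) (F(C, c) = (C + c)*(c + 6) = (C + c)*(6 + c) = (6 + c)*(C + c))
v(n(-3, -3))/F(-58, 46) = 4/(46**2 + 6*(-58) + 6*46 - 58*46) = 4/(2116 - 348 + 276 - 2668) = 4/(-624) = 4*(-1/624) = -1/156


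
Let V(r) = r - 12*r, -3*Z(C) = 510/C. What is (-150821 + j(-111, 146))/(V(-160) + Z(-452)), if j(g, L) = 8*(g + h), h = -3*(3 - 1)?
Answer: -34297082/397845 ≈ -86.207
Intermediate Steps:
h = -6 (h = -3*2 = -6)
Z(C) = -170/C
j(g, L) = -48 + 8*g (j(g, L) = 8*(g - 6) = 8*(-6 + g) = -48 + 8*g)
V(r) = -11*r
(-150821 + j(-111, 146))/(V(-160) + Z(-452)) = (-150821 + (-48 + 8*(-111)))/(-11*(-160) - 170/(-452)) = (-150821 + (-48 - 888))/(1760 - 170*(-1/452)) = (-150821 - 936)/(1760 + 85/226) = -151757/397845/226 = -151757*226/397845 = -34297082/397845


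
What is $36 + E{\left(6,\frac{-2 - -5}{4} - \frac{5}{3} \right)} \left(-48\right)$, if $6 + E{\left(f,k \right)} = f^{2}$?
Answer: $-1404$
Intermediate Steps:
$E{\left(f,k \right)} = -6 + f^{2}$
$36 + E{\left(6,\frac{-2 - -5}{4} - \frac{5}{3} \right)} \left(-48\right) = 36 + \left(-6 + 6^{2}\right) \left(-48\right) = 36 + \left(-6 + 36\right) \left(-48\right) = 36 + 30 \left(-48\right) = 36 - 1440 = -1404$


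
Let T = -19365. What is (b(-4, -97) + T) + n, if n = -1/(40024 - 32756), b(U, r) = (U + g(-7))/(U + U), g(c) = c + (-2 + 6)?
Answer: -281476923/14536 ≈ -19364.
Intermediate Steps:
g(c) = 4 + c (g(c) = c + 4 = 4 + c)
b(U, r) = (-3 + U)/(2*U) (b(U, r) = (U + (4 - 7))/(U + U) = (U - 3)/((2*U)) = (-3 + U)*(1/(2*U)) = (-3 + U)/(2*U))
n = -1/7268 ≈ -0.00013759
(b(-4, -97) + T) + n = ((½)*(-3 - 4)/(-4) - 19365) - 1/7268 = ((½)*(-¼)*(-7) - 19365) - 1/7268 = (7/8 - 19365) - 1/7268 = -154913/8 - 1/7268 = -281476923/14536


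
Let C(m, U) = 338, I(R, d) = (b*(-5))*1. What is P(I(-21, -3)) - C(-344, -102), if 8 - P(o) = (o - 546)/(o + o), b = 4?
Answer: -6883/20 ≈ -344.15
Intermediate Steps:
I(R, d) = -20 (I(R, d) = (4*(-5))*1 = -20*1 = -20)
P(o) = 8 - (-546 + o)/(2*o) (P(o) = 8 - (o - 546)/(o + o) = 8 - (-546 + o)/(2*o))
P(I(-21, -3)) - C(-344, -102) = (15/2 + 273/(-20)) - 1*338 = (15/2 + 273*(-1/20)) - 338 = (15/2 - 273/20) - 338 = -123/20 - 338 = -6883/20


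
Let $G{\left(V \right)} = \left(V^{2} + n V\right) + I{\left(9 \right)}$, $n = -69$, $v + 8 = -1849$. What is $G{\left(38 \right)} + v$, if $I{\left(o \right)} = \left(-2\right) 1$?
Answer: $-3037$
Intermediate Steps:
$v = -1857$ ($v = -8 - 1849 = -1857$)
$I{\left(o \right)} = -2$
$G{\left(V \right)} = -2 + V^{2} - 69 V$ ($G{\left(V \right)} = \left(V^{2} - 69 V\right) - 2 = -2 + V^{2} - 69 V$)
$G{\left(38 \right)} + v = \left(-2 + 38^{2} - 2622\right) - 1857 = \left(-2 + 1444 - 2622\right) - 1857 = -1180 - 1857 = -3037$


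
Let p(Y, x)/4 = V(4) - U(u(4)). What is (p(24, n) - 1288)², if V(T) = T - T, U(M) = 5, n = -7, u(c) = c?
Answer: 1710864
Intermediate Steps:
V(T) = 0
p(Y, x) = -20 (p(Y, x) = 4*(0 - 1*5) = 4*(0 - 5) = 4*(-5) = -20)
(p(24, n) - 1288)² = (-20 - 1288)² = (-1308)² = 1710864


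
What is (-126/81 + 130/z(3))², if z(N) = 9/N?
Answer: 141376/81 ≈ 1745.4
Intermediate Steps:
(-126/81 + 130/z(3))² = (-126/81 + 130/((9/3)))² = (-126*1/81 + 130/((9*(⅓))))² = (-14/9 + 130/3)² = (376/9)² = 141376/81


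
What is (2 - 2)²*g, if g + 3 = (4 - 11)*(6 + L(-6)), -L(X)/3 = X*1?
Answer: 0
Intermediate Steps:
L(X) = -3*X
g = -171 (g = -3 + (4 - 11)*(6 - 3*(-6)) = -3 - 7*(6 + 18) = -3 - 7*24 = -3 - 168 = -171)
(2 - 2)²*g = (2 - 2)²*(-171) = 0²*(-171) = 0*(-171) = 0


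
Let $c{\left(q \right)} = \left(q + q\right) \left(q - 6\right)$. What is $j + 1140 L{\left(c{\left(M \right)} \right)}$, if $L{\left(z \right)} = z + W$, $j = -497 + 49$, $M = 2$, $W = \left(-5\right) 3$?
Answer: $-35788$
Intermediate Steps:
$W = -15$
$c{\left(q \right)} = 2 q \left(-6 + q\right)$
$j = -448$
$L{\left(z \right)} = -15 + z$ ($L{\left(z \right)} = z - 15 = -15 + z$)
$j + 1140 L{\left(c{\left(M \right)} \right)} = -448 + 1140 \left(-15 + 2 \cdot 2 \left(-6 + 2\right)\right) = -448 + 1140 \left(-15 + 2 \cdot 2 \left(-4\right)\right) = -448 + 1140 \left(-15 - 16\right) = -448 + 1140 \left(-31\right) = -448 - 35340 = -35788$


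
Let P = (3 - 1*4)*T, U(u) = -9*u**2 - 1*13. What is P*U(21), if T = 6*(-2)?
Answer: -47784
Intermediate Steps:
T = -12
U(u) = -13 - 9*u**2 (U(u) = -9*u**2 - 13 = -13 - 9*u**2)
P = 12 (P = (3 - 1*4)*(-12) = (3 - 4)*(-12) = -1*(-12) = 12)
P*U(21) = 12*(-13 - 9*21**2) = 12*(-13 - 9*441) = 12*(-13 - 3969) = 12*(-3982) = -47784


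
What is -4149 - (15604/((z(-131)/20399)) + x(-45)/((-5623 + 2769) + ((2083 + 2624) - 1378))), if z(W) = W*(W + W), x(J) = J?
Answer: -21883474316/1630295 ≈ -13423.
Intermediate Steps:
z(W) = 2*W**2 (z(W) = W*(2*W) = 2*W**2)
-4149 - (15604/((z(-131)/20399)) + x(-45)/((-5623 + 2769) + ((2083 + 2624) - 1378))) = -4149 - (15604/(((2*(-131)**2)/20399)) - 45/((-5623 + 2769) + ((2083 + 2624) - 1378))) = -4149 - (15604/(((2*17161)*(1/20399))) - 45/(-2854 + (4707 - 1378))) = -4149 - (15604/((34322*(1/20399))) - 45/(-2854 + 3329)) = -4149 - (15604/(34322/20399) - 45/475) = -4149 - (15604*(20399/34322) - 45*1/475) = -4149 - (159152998/17161 - 9/95) = -4149 - 1*15119380361/1630295 = -4149 - 15119380361/1630295 = -21883474316/1630295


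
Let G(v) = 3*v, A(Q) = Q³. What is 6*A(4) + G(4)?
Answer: 396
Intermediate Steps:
6*A(4) + G(4) = 6*4³ + 3*4 = 6*64 + 12 = 384 + 12 = 396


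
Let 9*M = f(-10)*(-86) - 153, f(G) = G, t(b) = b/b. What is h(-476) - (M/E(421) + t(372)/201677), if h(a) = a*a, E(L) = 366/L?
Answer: 150459854676575/664324038 ≈ 2.2649e+5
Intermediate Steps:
t(b) = 1
M = 707/9 (M = (-10*(-86) - 153)/9 = (860 - 153)/9 = (1/9)*707 = 707/9 ≈ 78.556)
h(a) = a**2
h(-476) - (M/E(421) + t(372)/201677) = (-476)**2 - (707/(9*((366/421))) + 1/201677) = 226576 - (707/(9*((366*(1/421)))) + 1*(1/201677)) = 226576 - (707/(9*(366/421)) + 1/201677) = 226576 - ((707/9)*(421/366) + 1/201677) = 226576 - (297647/3294 + 1/201677) = 226576 - 1*60028557313/664324038 = 226576 - 60028557313/664324038 = 150459854676575/664324038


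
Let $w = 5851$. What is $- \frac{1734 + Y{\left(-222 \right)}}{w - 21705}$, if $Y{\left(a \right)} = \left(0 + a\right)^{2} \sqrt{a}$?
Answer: $\frac{867}{7927} + \frac{24642 i \sqrt{222}}{7927} \approx 0.10937 + 46.317 i$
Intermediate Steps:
$Y{\left(a \right)} = a^{\frac{5}{2}}$ ($Y{\left(a \right)} = a^{2} \sqrt{a} = a^{\frac{5}{2}}$)
$- \frac{1734 + Y{\left(-222 \right)}}{w - 21705} = - \frac{1734 + \left(-222\right)^{\frac{5}{2}}}{5851 - 21705} = - \frac{1734 + 49284 i \sqrt{222}}{-15854} = - \frac{\left(1734 + 49284 i \sqrt{222}\right) \left(-1\right)}{15854} = - (- \frac{867}{7927} - \frac{24642 i \sqrt{222}}{7927}) = \frac{867}{7927} + \frac{24642 i \sqrt{222}}{7927}$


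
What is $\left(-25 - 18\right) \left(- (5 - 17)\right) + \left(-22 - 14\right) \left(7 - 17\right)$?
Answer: $-156$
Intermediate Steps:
$\left(-25 - 18\right) \left(- (5 - 17)\right) + \left(-22 - 14\right) \left(7 - 17\right) = \left(-25 - 18\right) \left(\left(-1\right) \left(-12\right)\right) - -360 = \left(-43\right) 12 + 360 = -516 + 360 = -156$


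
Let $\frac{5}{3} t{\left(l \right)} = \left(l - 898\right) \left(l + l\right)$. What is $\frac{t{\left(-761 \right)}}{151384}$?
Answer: $\frac{3787497}{378460} \approx 10.008$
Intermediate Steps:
$t{\left(l \right)} = \frac{6 l \left(-898 + l\right)}{5}$ ($t{\left(l \right)} = \frac{3 \left(l - 898\right) \left(l + l\right)}{5} = \frac{3 \left(-898 + l\right) 2 l}{5} = \frac{3 \cdot 2 l \left(-898 + l\right)}{5} = \frac{6 l \left(-898 + l\right)}{5}$)
$\frac{t{\left(-761 \right)}}{151384} = \frac{\frac{6}{5} \left(-761\right) \left(-898 - 761\right)}{151384} = \frac{6}{5} \left(-761\right) \left(-1659\right) \frac{1}{151384} = \frac{7574994}{5} \cdot \frac{1}{151384} = \frac{3787497}{378460}$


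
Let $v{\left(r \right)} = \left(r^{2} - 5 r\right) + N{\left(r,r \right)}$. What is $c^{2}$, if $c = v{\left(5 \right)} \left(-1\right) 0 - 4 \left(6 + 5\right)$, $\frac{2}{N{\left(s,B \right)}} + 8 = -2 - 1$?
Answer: $1936$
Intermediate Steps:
$N{\left(s,B \right)} = - \frac{2}{11}$ ($N{\left(s,B \right)} = \frac{2}{-8 - 3} = \frac{2}{-11} = 2 \left(- \frac{1}{11}\right) = - \frac{2}{11}$)
$v{\left(r \right)} = - \frac{2}{11} + r^{2} - 5 r$ ($v{\left(r \right)} = \left(r^{2} - 5 r\right) - \frac{2}{11} = - \frac{2}{11} + r^{2} - 5 r$)
$c = -44$ ($c = \left(- \frac{2}{11} + 5^{2} - 25\right) \left(-1\right) 0 - 4 \left(6 + 5\right) = \left(- \frac{2}{11} + 25 - 25\right) \left(-1\right) 0 - 44 = \left(- \frac{2}{11}\right) \left(-1\right) 0 - 44 = \frac{2}{11} \cdot 0 - 44 = 0 - 44 = -44$)
$c^{2} = \left(-44\right)^{2} = 1936$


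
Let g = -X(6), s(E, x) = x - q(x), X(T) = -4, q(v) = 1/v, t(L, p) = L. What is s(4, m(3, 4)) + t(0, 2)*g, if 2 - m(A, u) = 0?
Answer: 3/2 ≈ 1.5000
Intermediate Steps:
m(A, u) = 2 (m(A, u) = 2 - 1*0 = 2 + 0 = 2)
q(v) = 1/v
s(E, x) = x - 1/x
g = 4 (g = -1*(-4) = 4)
s(4, m(3, 4)) + t(0, 2)*g = (2 - 1/2) + 0*4 = (2 - 1*1/2) + 0 = (2 - 1/2) + 0 = 3/2 + 0 = 3/2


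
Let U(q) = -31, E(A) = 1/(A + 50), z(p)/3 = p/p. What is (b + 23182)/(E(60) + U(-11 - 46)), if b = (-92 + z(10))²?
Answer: -3421330/3409 ≈ -1003.6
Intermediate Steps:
z(p) = 3 (z(p) = 3*(p/p) = 3*1 = 3)
b = 7921 (b = (-92 + 3)² = (-89)² = 7921)
E(A) = 1/(50 + A)
(b + 23182)/(E(60) + U(-11 - 46)) = (7921 + 23182)/(1/(50 + 60) - 31) = 31103/(1/110 - 31) = 31103/(-3409/110) = 31103*(-110/3409) = -3421330/3409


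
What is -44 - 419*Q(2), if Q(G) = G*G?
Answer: -1720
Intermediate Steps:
Q(G) = G²
-44 - 419*Q(2) = -44 - 419*2² = -44 - 419*4 = -44 - 1676 = -1720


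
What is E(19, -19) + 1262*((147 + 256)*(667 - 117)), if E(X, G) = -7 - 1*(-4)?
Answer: 279722297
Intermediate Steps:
E(X, G) = -3 (E(X, G) = -7 + 4 = -3)
E(19, -19) + 1262*((147 + 256)*(667 - 117)) = -3 + 1262*((147 + 256)*(667 - 117)) = -3 + 1262*(403*550) = -3 + 1262*221650 = -3 + 279722300 = 279722297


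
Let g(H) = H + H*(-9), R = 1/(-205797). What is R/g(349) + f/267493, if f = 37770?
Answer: 21702084177973/153697525323432 ≈ 0.14120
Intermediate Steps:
R = -1/205797 ≈ -4.8592e-6
g(H) = -8*H (g(H) = H - 9*H = -8*H)
R/g(349) + f/267493 = -1/(205797*((-8*349))) + 37770/267493 = -1/205797/(-2792) + 37770*(1/267493) = -1/205797*(-1/2792) + 37770/267493 = 1/574585224 + 37770/267493 = 21702084177973/153697525323432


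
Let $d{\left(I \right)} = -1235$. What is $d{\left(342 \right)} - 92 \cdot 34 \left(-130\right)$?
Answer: $405405$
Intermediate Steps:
$d{\left(342 \right)} - 92 \cdot 34 \left(-130\right) = -1235 - 92 \cdot 34 \left(-130\right) = -1235 - 3128 \left(-130\right) = -1235 - -406640 = -1235 + 406640 = 405405$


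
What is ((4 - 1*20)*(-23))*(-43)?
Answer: -15824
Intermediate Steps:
((4 - 1*20)*(-23))*(-43) = ((4 - 20)*(-23))*(-43) = -16*(-23)*(-43) = 368*(-43) = -15824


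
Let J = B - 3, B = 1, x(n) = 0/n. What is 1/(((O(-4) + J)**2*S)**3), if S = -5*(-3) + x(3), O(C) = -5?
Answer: 1/397065375 ≈ 2.5185e-9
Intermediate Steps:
x(n) = 0
J = -2 (J = 1 - 3 = -2)
S = 15 (S = -5*(-3) + 0 = 15 + 0 = 15)
1/(((O(-4) + J)**2*S)**3) = 1/(((-5 - 2)**2*15)**3) = 1/(((-7)**2*15)**3) = 1/((49*15)**3) = 1/(735**3) = 1/397065375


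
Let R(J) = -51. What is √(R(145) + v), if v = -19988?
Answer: I*√20039 ≈ 141.56*I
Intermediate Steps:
√(R(145) + v) = √(-51 - 19988) = √(-20039) = I*√20039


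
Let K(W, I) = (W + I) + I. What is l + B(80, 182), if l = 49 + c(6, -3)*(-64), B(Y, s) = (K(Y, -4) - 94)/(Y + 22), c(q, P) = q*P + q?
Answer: 41656/51 ≈ 816.78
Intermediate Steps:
K(W, I) = W + 2*I (K(W, I) = (I + W) + I = W + 2*I)
c(q, P) = q + P*q (c(q, P) = P*q + q = q + P*q)
B(Y, s) = (-102 + Y)/(22 + Y) (B(Y, s) = ((Y + 2*(-4)) - 94)/(Y + 22) = ((Y - 8) - 94)/(22 + Y) = ((-8 + Y) - 94)/(22 + Y) = (-102 + Y)/(22 + Y))
l = 817 (l = 49 + (6*(1 - 3))*(-64) = 49 + (6*(-2))*(-64) = 49 - 12*(-64) = 49 + 768 = 817)
l + B(80, 182) = 817 + (-102 + 80)/(22 + 80) = 817 - 22/102 = 817 + (1/102)*(-22) = 817 - 11/51 = 41656/51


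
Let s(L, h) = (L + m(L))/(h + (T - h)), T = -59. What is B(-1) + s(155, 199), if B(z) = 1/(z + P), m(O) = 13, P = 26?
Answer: -4141/1475 ≈ -2.8075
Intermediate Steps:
B(z) = 1/(26 + z) (B(z) = 1/(z + 26) = 1/(26 + z))
s(L, h) = -13/59 - L/59 (s(L, h) = (L + 13)/(h + (-59 - h)) = (13 + L)/(-59) = (13 + L)*(-1/59) = -13/59 - L/59)
B(-1) + s(155, 199) = 1/(26 - 1) + (-13/59 - 1/59*155) = 1/25 + (-13/59 - 155/59) = 1/25 - 168/59 = -4141/1475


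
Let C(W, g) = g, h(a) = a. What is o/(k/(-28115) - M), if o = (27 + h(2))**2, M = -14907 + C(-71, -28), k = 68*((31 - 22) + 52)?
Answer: 23644715/419893377 ≈ 0.056311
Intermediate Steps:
k = 4148 (k = 68*(9 + 52) = 68*61 = 4148)
M = -14935 (M = -14907 - 28 = -14935)
o = 841 (o = (27 + 2)**2 = 29**2 = 841)
o/(k/(-28115) - M) = 841/(4148/(-28115) - 1*(-14935)) = 841/(4148*(-1/28115) + 14935) = 841/(-4148/28115 + 14935) = 841/(419893377/28115) = 841*(28115/419893377) = 23644715/419893377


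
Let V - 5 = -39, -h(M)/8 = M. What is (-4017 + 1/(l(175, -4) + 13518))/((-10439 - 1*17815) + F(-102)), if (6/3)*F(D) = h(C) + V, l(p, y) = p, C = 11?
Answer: 11000956/77543459 ≈ 0.14187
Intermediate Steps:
h(M) = -8*M
V = -34 (V = 5 - 39 = -34)
F(D) = -61 (F(D) = (-8*11 - 34)/2 = (-88 - 34)/2 = (½)*(-122) = -61)
(-4017 + 1/(l(175, -4) + 13518))/((-10439 - 1*17815) + F(-102)) = (-4017 + 1/(175 + 13518))/((-10439 - 1*17815) - 61) = (-4017 + 1/13693)/((-10439 - 17815) - 61) = (-4017 + 1/13693)/(-28254 - 61) = -55004780/13693/(-28315) = -55004780/13693*(-1/28315) = 11000956/77543459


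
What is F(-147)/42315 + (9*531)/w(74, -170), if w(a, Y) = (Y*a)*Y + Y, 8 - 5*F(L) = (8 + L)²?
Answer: -12377383/138997950 ≈ -0.089047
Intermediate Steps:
F(L) = 8/5 - (8 + L)²/5
w(a, Y) = Y + a*Y² (w(a, Y) = a*Y² + Y = Y + a*Y²)
F(-147)/42315 + (9*531)/w(74, -170) = (8/5 - (8 - 147)²/5)/42315 + (9*531)/((-170*(1 - 170*74))) = (8/5 - ⅕*(-139)²)*(1/42315) + 4779/((-170*(1 - 12580))) = (8/5 - ⅕*19321)*(1/42315) + 4779/((-170*(-12579))) = (8/5 - 19321/5)*(1/42315) + 4779/2138430 = -19313/5*1/42315 + 4779*(1/2138430) = -89/975 + 1593/712810 = -12377383/138997950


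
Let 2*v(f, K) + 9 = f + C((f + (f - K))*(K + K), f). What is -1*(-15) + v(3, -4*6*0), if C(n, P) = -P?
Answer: 21/2 ≈ 10.500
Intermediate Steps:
v(f, K) = -9/2 (v(f, K) = -9/2 + (f - f)/2 = -9/2 + (1/2)*0 = -9/2 + 0 = -9/2)
-1*(-15) + v(3, -4*6*0) = -1*(-15) - 9/2 = 15 - 9/2 = 21/2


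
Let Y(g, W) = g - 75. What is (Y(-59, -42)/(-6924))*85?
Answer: 5695/3462 ≈ 1.6450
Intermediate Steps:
Y(g, W) = -75 + g
(Y(-59, -42)/(-6924))*85 = ((-75 - 59)/(-6924))*85 = -134*(-1/6924)*85 = (67/3462)*85 = 5695/3462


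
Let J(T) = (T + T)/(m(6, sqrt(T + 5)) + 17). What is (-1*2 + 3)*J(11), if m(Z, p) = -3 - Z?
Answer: 11/4 ≈ 2.7500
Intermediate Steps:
J(T) = T/4 (J(T) = (T + T)/((-3 - 1*6) + 17) = (2*T)/((-3 - 6) + 17) = (2*T)/(-9 + 17) = (2*T)/8 = (2*T)*(1/8) = T/4)
(-1*2 + 3)*J(11) = (-1*2 + 3)*((1/4)*11) = (-2 + 3)*(11/4) = 1*(11/4) = 11/4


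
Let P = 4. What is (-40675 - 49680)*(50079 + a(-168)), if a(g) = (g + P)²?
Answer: -6955076125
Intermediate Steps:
a(g) = (4 + g)² (a(g) = (g + 4)² = (4 + g)²)
(-40675 - 49680)*(50079 + a(-168)) = (-40675 - 49680)*(50079 + (4 - 168)²) = -90355*(50079 + (-164)²) = -90355*(50079 + 26896) = -90355*76975 = -6955076125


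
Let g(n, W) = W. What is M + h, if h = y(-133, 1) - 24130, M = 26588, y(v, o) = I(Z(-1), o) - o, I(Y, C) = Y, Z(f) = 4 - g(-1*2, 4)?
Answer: 2457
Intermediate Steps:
Z(f) = 0 (Z(f) = 4 - 1*4 = 4 - 4 = 0)
y(v, o) = -o (y(v, o) = 0 - o = -o)
h = -24131 (h = -1*1 - 24130 = -1 - 24130 = -24131)
M + h = 26588 - 24131 = 2457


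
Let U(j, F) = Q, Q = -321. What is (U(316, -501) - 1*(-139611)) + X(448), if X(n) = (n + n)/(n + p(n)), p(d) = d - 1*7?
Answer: 17689958/127 ≈ 1.3929e+5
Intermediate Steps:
U(j, F) = -321
p(d) = -7 + d (p(d) = d - 7 = -7 + d)
X(n) = 2*n/(-7 + 2*n) (X(n) = (n + n)/(n + (-7 + n)) = (2*n)/(-7 + 2*n) = 2*n/(-7 + 2*n))
(U(316, -501) - 1*(-139611)) + X(448) = (-321 - 1*(-139611)) + 2*448/(-7 + 2*448) = (-321 + 139611) + 2*448/(-7 + 896) = 139290 + 2*448/889 = 139290 + 2*448*(1/889) = 139290 + 128/127 = 17689958/127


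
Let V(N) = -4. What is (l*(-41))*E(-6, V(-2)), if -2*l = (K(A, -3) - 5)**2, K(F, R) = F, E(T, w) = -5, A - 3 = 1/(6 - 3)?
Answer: -5125/18 ≈ -284.72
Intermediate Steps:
A = 10/3 (A = 3 + 1/(6 - 3) = 3 + 1/3 = 10/3 ≈ 3.3333)
l = -25/18 (l = -(10/3 - 5)**2/2 = -(-5/3)**2/2 = -1/2*25/9 = -25/18 ≈ -1.3889)
(l*(-41))*E(-6, V(-2)) = -25/18*(-41)*(-5) = (1025/18)*(-5) = -5125/18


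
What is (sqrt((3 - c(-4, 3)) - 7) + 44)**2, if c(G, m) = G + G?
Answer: 2116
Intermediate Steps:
c(G, m) = 2*G
(sqrt((3 - c(-4, 3)) - 7) + 44)**2 = (sqrt((3 - 2*(-4)) - 7) + 44)**2 = (sqrt((3 - 1*(-8)) - 7) + 44)**2 = (sqrt((3 + 8) - 7) + 44)**2 = (sqrt(11 - 7) + 44)**2 = (sqrt(4) + 44)**2 = (2 + 44)**2 = 46**2 = 2116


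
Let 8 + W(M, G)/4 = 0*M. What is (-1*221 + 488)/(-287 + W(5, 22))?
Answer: -267/319 ≈ -0.83699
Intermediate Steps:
W(M, G) = -32 (W(M, G) = -32 + 4*(0*M) = -32 + 4*0 = -32 + 0 = -32)
(-1*221 + 488)/(-287 + W(5, 22)) = (-1*221 + 488)/(-287 - 32) = (-221 + 488)/(-319) = 267*(-1/319) = -267/319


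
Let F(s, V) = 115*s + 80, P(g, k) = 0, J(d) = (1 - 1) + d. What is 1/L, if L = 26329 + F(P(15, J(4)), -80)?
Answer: 1/26409 ≈ 3.7866e-5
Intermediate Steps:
J(d) = d (J(d) = 0 + d = d)
F(s, V) = 80 + 115*s
L = 26409 (L = 26329 + (80 + 115*0) = 26329 + (80 + 0) = 26329 + 80 = 26409)
1/L = 1/26409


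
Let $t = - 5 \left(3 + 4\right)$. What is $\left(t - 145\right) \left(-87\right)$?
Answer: $15660$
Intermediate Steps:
$t = -35$ ($t = \left(-5\right) 7 = -35$)
$\left(t - 145\right) \left(-87\right) = \left(-35 - 145\right) \left(-87\right) = \left(-180\right) \left(-87\right) = 15660$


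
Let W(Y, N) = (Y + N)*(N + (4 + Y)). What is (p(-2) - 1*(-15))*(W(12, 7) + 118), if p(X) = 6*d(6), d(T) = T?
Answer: 28305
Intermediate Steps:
p(X) = 36 (p(X) = 6*6 = 36)
W(Y, N) = (N + Y)*(4 + N + Y)
(p(-2) - 1*(-15))*(W(12, 7) + 118) = (36 - 1*(-15))*((7² + 12² + 4*7 + 4*12 + 2*7*12) + 118) = (36 + 15)*((49 + 144 + 28 + 48 + 168) + 118) = 51*(437 + 118) = 51*555 = 28305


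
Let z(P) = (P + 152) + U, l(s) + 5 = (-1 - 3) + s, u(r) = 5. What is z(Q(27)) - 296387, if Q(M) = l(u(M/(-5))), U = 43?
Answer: -296196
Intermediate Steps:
l(s) = -9 + s (l(s) = -5 + ((-1 - 3) + s) = -5 + (-4 + s) = -9 + s)
Q(M) = -4 (Q(M) = -9 + 5 = -4)
z(P) = 195 + P (z(P) = (P + 152) + 43 = (152 + P) + 43 = 195 + P)
z(Q(27)) - 296387 = (195 - 4) - 296387 = 191 - 296387 = -296196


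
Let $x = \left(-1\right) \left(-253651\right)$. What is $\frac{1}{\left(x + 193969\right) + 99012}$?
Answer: $\frac{1}{546632} \approx 1.8294 \cdot 10^{-6}$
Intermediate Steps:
$x = 253651$
$\frac{1}{\left(x + 193969\right) + 99012} = \frac{1}{\left(253651 + 193969\right) + 99012} = \frac{1}{447620 + 99012} = \frac{1}{546632}$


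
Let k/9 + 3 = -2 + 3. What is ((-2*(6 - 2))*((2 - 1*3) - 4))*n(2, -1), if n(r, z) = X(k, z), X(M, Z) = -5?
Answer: -200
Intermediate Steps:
k = -18 (k = -27 + 9*(-2 + 3) = -27 + 9*1 = -27 + 9 = -18)
n(r, z) = -5
((-2*(6 - 2))*((2 - 1*3) - 4))*n(2, -1) = ((-2*(6 - 2))*((2 - 1*3) - 4))*(-5) = ((-2*4)*((2 - 3) - 4))*(-5) = -8*(-1 - 4)*(-5) = -8*(-5)*(-5) = 40*(-5) = -200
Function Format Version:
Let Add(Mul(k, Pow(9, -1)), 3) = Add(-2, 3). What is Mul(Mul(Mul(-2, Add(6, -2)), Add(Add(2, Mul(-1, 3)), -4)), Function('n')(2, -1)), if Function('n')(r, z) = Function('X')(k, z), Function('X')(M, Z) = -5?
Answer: -200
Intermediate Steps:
k = -18 (k = Add(-27, Mul(9, Add(-2, 3))) = Add(-27, Mul(9, 1)) = Add(-27, 9) = -18)
Function('n')(r, z) = -5
Mul(Mul(Mul(-2, Add(6, -2)), Add(Add(2, Mul(-1, 3)), -4)), Function('n')(2, -1)) = Mul(Mul(Mul(-2, Add(6, -2)), Add(Add(2, Mul(-1, 3)), -4)), -5) = Mul(Mul(Mul(-2, 4), Add(Add(2, -3), -4)), -5) = Mul(Mul(-8, Add(-1, -4)), -5) = Mul(Mul(-8, -5), -5) = Mul(40, -5) = -200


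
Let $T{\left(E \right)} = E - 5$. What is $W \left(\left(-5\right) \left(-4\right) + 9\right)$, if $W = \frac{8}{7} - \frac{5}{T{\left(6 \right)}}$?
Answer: $- \frac{783}{7} \approx -111.86$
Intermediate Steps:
$T{\left(E \right)} = -5 + E$
$W = - \frac{27}{7}$ ($W = \frac{8}{7} - \frac{5}{-5 + 6} = 8 \cdot \frac{1}{7} - \frac{5}{1} = \frac{8}{7} - 5 = - \frac{27}{7} \approx -3.8571$)
$W \left(\left(-5\right) \left(-4\right) + 9\right) = - \frac{27 \left(\left(-5\right) \left(-4\right) + 9\right)}{7} = - \frac{27 \left(20 + 9\right)}{7} = \left(- \frac{27}{7}\right) 29 = - \frac{783}{7}$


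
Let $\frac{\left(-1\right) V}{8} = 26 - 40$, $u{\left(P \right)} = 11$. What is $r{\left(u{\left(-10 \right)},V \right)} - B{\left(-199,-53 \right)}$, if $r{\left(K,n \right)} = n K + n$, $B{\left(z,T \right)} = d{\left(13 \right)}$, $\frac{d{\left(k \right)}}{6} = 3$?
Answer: $1326$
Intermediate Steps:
$d{\left(k \right)} = 18$ ($d{\left(k \right)} = 6 \cdot 3 = 18$)
$B{\left(z,T \right)} = 18$
$V = 112$ ($V = - 8 \left(26 - 40\right) = \left(-8\right) \left(-14\right) = 112$)
$r{\left(K,n \right)} = n + K n$ ($r{\left(K,n \right)} = K n + n = n + K n$)
$r{\left(u{\left(-10 \right)},V \right)} - B{\left(-199,-53 \right)} = 112 \left(1 + 11\right) - 18 = 112 \cdot 12 - 18 = 1344 - 18 = 1326$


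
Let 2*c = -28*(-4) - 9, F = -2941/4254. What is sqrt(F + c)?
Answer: sqrt(229864890)/2127 ≈ 7.1280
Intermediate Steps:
F = -2941/4254 (F = -2941*1/4254 = -2941/4254 ≈ -0.69135)
c = 103/2 (c = (-28*(-4) - 9)/2 = (112 - 9)/2 = (1/2)*103 = 103/2 ≈ 51.500)
sqrt(F + c) = sqrt(-2941/4254 + 103/2) = sqrt(108070/2127) = sqrt(229864890)/2127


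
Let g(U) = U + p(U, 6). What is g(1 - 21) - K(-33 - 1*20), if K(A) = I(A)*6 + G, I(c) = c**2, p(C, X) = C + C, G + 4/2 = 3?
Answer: -16915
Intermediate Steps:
G = 1 (G = -2 + 3 = 1)
p(C, X) = 2*C
K(A) = 1 + 6*A**2 (K(A) = A**2*6 + 1 = 6*A**2 + 1 = 1 + 6*A**2)
g(U) = 3*U (g(U) = U + 2*U = 3*U)
g(1 - 21) - K(-33 - 1*20) = 3*(1 - 21) - (1 + 6*(-33 - 1*20)**2) = 3*(-20) - (1 + 6*(-33 - 20)**2) = -60 - (1 + 6*(-53)**2) = -60 - (1 + 6*2809) = -60 - (1 + 16854) = -60 - 1*16855 = -60 - 16855 = -16915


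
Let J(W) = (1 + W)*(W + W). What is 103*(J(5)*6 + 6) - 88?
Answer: 37610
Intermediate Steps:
J(W) = 2*W*(1 + W) (J(W) = (1 + W)*(2*W) = 2*W*(1 + W))
103*(J(5)*6 + 6) - 88 = 103*((2*5*(1 + 5))*6 + 6) - 88 = 103*((2*5*6)*6 + 6) - 88 = 103*(60*6 + 6) - 88 = 103*(360 + 6) - 88 = 103*366 - 88 = 37698 - 88 = 37610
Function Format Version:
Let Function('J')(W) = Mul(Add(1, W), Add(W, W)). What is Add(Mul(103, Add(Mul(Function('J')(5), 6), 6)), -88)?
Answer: 37610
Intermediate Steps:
Function('J')(W) = Mul(2, W, Add(1, W)) (Function('J')(W) = Mul(Add(1, W), Mul(2, W)) = Mul(2, W, Add(1, W)))
Add(Mul(103, Add(Mul(Function('J')(5), 6), 6)), -88) = Add(Mul(103, Add(Mul(Mul(2, 5, Add(1, 5)), 6), 6)), -88) = Add(Mul(103, Add(Mul(Mul(2, 5, 6), 6), 6)), -88) = Add(Mul(103, Add(Mul(60, 6), 6)), -88) = Add(Mul(103, Add(360, 6)), -88) = Add(Mul(103, 366), -88) = Add(37698, -88) = 37610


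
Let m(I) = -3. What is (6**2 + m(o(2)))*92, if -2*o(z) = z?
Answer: 3036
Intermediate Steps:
o(z) = -z/2
(6**2 + m(o(2)))*92 = (6**2 - 3)*92 = (36 - 3)*92 = 33*92 = 3036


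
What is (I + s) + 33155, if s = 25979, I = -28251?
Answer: 30883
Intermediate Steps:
(I + s) + 33155 = (-28251 + 25979) + 33155 = -2272 + 33155 = 30883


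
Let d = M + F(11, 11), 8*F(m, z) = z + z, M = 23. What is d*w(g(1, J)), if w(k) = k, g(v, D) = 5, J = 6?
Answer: 515/4 ≈ 128.75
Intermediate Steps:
F(m, z) = z/4 (F(m, z) = (z + z)/8 = (2*z)/8 = z/4)
d = 103/4 (d = 23 + (¼)*11 = 23 + 11/4 = 103/4 ≈ 25.750)
d*w(g(1, J)) = (103/4)*5 = 515/4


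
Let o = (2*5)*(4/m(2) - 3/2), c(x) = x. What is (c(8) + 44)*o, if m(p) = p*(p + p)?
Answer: -520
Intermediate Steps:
m(p) = 2*p**2 (m(p) = p*(2*p) = 2*p**2)
o = -10 (o = (2*5)*(4/((2*2**2)) - 3/2) = 10*(4/((2*4)) - 3*1/2) = 10*(4/8 - 3/2) = 10*(4*(1/8) - 3/2) = 10*(1/2 - 3/2) = 10*(-1) = -10)
(c(8) + 44)*o = (8 + 44)*(-10) = 52*(-10) = -520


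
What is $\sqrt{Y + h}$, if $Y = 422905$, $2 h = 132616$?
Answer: $3 \sqrt{54357} \approx 699.44$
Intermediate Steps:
$h = 66308$ ($h = \frac{1}{2} \cdot 132616 = 66308$)
$\sqrt{Y + h} = \sqrt{422905 + 66308} = \sqrt{489213} = 3 \sqrt{54357}$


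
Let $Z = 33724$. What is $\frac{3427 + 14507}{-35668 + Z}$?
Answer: $- \frac{2989}{324} \approx -9.2253$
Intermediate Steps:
$\frac{3427 + 14507}{-35668 + Z} = \frac{3427 + 14507}{-35668 + 33724} = \frac{17934}{-1944} = 17934 \left(- \frac{1}{1944}\right) = - \frac{2989}{324}$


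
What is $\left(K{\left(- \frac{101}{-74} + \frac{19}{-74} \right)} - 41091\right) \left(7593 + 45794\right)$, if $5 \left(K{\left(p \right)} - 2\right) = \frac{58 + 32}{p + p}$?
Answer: $- \frac{89920578292}{41} \approx -2.1932 \cdot 10^{9}$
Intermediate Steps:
$K{\left(p \right)} = 2 + \frac{9}{p}$ ($K{\left(p \right)} = 2 + \frac{\left(58 + 32\right) \frac{1}{p + p}}{5} = 2 + \frac{90 \frac{1}{2 p}}{5} = 2 + \frac{45 \frac{1}{p}}{5} = 2 + \frac{9}{p}$)
$\left(K{\left(- \frac{101}{-74} + \frac{19}{-74} \right)} - 41091\right) \left(7593 + 45794\right) = \left(\left(2 + \frac{9}{- \frac{101}{-74} + \frac{19}{-74}}\right) - 41091\right) \left(7593 + 45794\right) = \left(\left(2 + \frac{9}{\left(-101\right) \left(- \frac{1}{74}\right) + 19 \left(- \frac{1}{74}\right)}\right) - 41091\right) 53387 = \left(\left(2 + \frac{9}{\frac{101}{74} - \frac{19}{74}}\right) - 41091\right) 53387 = \left(\left(2 + \frac{9}{\frac{41}{37}}\right) - 41091\right) 53387 = \left(\left(2 + 9 \cdot \frac{37}{41}\right) - 41091\right) 53387 = \left(\left(2 + \frac{333}{41}\right) - 41091\right) 53387 = \left(\frac{415}{41} - 41091\right) 53387 = \left(- \frac{1684316}{41}\right) 53387 = - \frac{89920578292}{41}$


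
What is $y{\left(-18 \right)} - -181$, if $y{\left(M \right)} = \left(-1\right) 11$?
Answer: $170$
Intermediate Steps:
$y{\left(M \right)} = -11$
$y{\left(-18 \right)} - -181 = -11 - -181 = -11 + 181 = 170$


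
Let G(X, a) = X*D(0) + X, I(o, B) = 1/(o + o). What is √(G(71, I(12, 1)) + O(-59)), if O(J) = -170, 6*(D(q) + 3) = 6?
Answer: I*√241 ≈ 15.524*I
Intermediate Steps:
D(q) = -2 (D(q) = -3 + (⅙)*6 = -3 + 1 = -2)
I(o, B) = 1/(2*o)
G(X, a) = -X (G(X, a) = X*(-2) + X = -2*X + X = -X)
√(G(71, I(12, 1)) + O(-59)) = √(-1*71 - 170) = √(-71 - 170) = √(-241) = I*√241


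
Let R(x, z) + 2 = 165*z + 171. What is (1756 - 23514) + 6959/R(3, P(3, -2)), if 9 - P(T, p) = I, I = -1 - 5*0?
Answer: -39570843/1819 ≈ -21754.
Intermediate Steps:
I = -1 (I = -1 + 0 = -1)
P(T, p) = 10 (P(T, p) = 9 - 1*(-1) = 9 + 1 = 10)
R(x, z) = 169 + 165*z (R(x, z) = -2 + (165*z + 171) = -2 + (171 + 165*z) = 169 + 165*z)
(1756 - 23514) + 6959/R(3, P(3, -2)) = (1756 - 23514) + 6959/(169 + 165*10) = -21758 + 6959/(169 + 1650) = -21758 + 6959/1819 = -39570843/1819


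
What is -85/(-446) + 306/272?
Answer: 2347/1784 ≈ 1.3156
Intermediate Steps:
-85/(-446) + 306/272 = -85*(-1/446) + 306*(1/272) = 85/446 + 9/8 = 2347/1784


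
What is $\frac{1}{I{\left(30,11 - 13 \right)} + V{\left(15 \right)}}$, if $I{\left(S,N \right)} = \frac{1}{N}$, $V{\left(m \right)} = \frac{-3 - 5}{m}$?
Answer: $- \frac{30}{31} \approx -0.96774$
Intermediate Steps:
$V{\left(m \right)} = - \frac{8}{m}$ ($V{\left(m \right)} = \frac{-3 - 5}{m} = - \frac{8}{m}$)
$\frac{1}{I{\left(30,11 - 13 \right)} + V{\left(15 \right)}} = \frac{1}{\frac{1}{11 - 13} - \frac{8}{15}} = \frac{1}{\frac{1}{-2} - \frac{8}{15}} = \frac{1}{- \frac{1}{2} - \frac{8}{15}} = \frac{1}{- \frac{31}{30}} = - \frac{30}{31}$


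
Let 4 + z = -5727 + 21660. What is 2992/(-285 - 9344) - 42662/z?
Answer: -458451966/153380341 ≈ -2.9890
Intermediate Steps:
z = 15929 (z = -4 + (-5727 + 21660) = -4 + 15933 = 15929)
2992/(-285 - 9344) - 42662/z = 2992/(-285 - 9344) - 42662/15929 = 2992/(-9629) - 42662*1/15929 = 2992*(-1/9629) - 42662/15929 = -2992/9629 - 42662/15929 = -458451966/153380341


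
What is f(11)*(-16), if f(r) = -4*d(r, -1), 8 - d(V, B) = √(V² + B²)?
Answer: 512 - 64*√122 ≈ -194.90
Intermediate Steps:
d(V, B) = 8 - √(B² + V²) (d(V, B) = 8 - √(V² + B²) = 8 - √(B² + V²))
f(r) = -32 + 4*√(1 + r²) (f(r) = -4*(8 - √((-1)² + r²)) = -4*(8 - √(1 + r²)) = -32 + 4*√(1 + r²))
f(11)*(-16) = (-32 + 4*√(1 + 11²))*(-16) = (-32 + 4*√(1 + 121))*(-16) = (-32 + 4*√122)*(-16) = 512 - 64*√122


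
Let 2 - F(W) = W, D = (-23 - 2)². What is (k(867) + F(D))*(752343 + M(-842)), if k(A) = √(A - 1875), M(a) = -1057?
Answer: -468051178 + 9015432*I*√7 ≈ -4.6805e+8 + 2.3853e+7*I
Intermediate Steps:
D = 625 (D = (-25)² = 625)
k(A) = √(-1875 + A)
F(W) = 2 - W
(k(867) + F(D))*(752343 + M(-842)) = (√(-1875 + 867) + (2 - 1*625))*(752343 - 1057) = (√(-1008) + (2 - 625))*751286 = (12*I*√7 - 623)*751286 = (-623 + 12*I*√7)*751286 = -468051178 + 9015432*I*√7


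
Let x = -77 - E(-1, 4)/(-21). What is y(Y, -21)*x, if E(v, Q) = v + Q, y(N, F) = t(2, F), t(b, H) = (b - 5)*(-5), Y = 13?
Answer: -8070/7 ≈ -1152.9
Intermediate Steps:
t(b, H) = 25 - 5*b (t(b, H) = (-5 + b)*(-5) = 25 - 5*b)
y(N, F) = 15 (y(N, F) = 25 - 5*2 = 25 - 10 = 15)
E(v, Q) = Q + v
x = -538/7 (x = -77 - (4 - 1)/(-21) = -77 - 3*(-1)/21 = -77 - 1*(-⅐) = -77 + ⅐ = -538/7 ≈ -76.857)
y(Y, -21)*x = 15*(-538/7) = -8070/7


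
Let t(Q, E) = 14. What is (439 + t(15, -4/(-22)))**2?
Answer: 205209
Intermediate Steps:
(439 + t(15, -4/(-22)))**2 = (439 + 14)**2 = 453**2 = 205209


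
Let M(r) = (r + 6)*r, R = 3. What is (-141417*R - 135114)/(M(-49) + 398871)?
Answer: -559365/400978 ≈ -1.3950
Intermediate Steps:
M(r) = r*(6 + r) (M(r) = (6 + r)*r = r*(6 + r))
(-141417*R - 135114)/(M(-49) + 398871) = (-141417*3 - 135114)/(-49*(6 - 49) + 398871) = (-424251 - 135114)/(-49*(-43) + 398871) = -559365/(2107 + 398871) = -559365/400978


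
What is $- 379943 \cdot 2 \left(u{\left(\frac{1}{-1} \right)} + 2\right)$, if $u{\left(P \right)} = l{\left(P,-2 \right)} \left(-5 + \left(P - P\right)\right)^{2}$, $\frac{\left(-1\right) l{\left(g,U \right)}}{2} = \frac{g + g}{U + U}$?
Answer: $17477378$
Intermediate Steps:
$l{\left(g,U \right)} = - \frac{2 g}{U}$ ($l{\left(g,U \right)} = - 2 \frac{g + g}{U + U} = - 2 \frac{2 g}{2 U} = - 2 \cdot 2 g \frac{1}{2 U} = - 2 \frac{g}{U} = - \frac{2 g}{U}$)
$u{\left(P \right)} = 25 P$ ($u{\left(P \right)} = - \frac{2 P}{-2} \left(-5 + \left(P - P\right)\right)^{2} = \left(-2\right) P \left(- \frac{1}{2}\right) \left(-5 + 0\right)^{2} = P \left(-5\right)^{2} = P 25 = 25 P$)
$- 379943 \cdot 2 \left(u{\left(\frac{1}{-1} \right)} + 2\right) = - 379943 \cdot 2 \left(\frac{25}{-1} + 2\right) = - 379943 \cdot 2 \left(25 \left(-1\right) + 2\right) = - 379943 \cdot 2 \left(-25 + 2\right) = - 379943 \cdot 2 \left(-23\right) = \left(-379943\right) \left(-46\right) = 17477378$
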